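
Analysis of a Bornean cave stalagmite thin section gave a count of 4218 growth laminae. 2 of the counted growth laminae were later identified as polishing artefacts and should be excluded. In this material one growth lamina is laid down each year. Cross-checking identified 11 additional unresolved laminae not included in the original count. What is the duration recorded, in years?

True growth lamina count = 4218 − 2 + 11 = 4227.
With a one-to-one growth lamina periodicity this is 4227 years.

4227 years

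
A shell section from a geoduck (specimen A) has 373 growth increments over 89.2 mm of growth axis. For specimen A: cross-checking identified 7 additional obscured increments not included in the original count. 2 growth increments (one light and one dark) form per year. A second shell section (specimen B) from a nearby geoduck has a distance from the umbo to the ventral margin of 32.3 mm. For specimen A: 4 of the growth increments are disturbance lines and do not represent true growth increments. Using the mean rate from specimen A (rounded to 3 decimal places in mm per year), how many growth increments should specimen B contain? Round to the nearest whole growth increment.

136 growth increments

Specimen A: correcting the raw count gives 373 − 4 + 7 = 376 true growth increments.
Specimen A: with 2 growth increments per year, 376 / 2 = 188 years.
A: 89.2 mm over 188 years gives 89.2 / 188 ≈ 0.474 mm/yr.
B spans 32.3 / 0.474 = 68.14 years; at 2 growth increments per year that is 68.14 × 2 ≈ 136 growth increments.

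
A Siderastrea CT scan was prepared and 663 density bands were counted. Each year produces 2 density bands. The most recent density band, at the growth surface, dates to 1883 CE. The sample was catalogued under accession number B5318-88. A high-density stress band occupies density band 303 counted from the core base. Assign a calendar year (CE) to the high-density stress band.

Between density band 303 and the growth surface there are 663 − 303 = 360 density bands.
With 2 density bands per year, 360 / 2 = 180 years.
The density band at the growth surface is 1883 CE, so the high-density stress band dates to 1883 − 180 = 1703 CE.

1703 CE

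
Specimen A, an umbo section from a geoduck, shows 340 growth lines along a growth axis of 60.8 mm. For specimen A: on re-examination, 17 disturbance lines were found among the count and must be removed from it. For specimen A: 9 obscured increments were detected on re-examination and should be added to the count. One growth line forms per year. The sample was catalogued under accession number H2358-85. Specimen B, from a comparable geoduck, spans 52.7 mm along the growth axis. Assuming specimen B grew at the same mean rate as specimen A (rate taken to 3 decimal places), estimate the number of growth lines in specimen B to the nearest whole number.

Specimen A: true growth line count = 340 − 17 + 9 = 332.
A: Mean rate = 60.8 mm / 332 years ≈ 0.183 mm/yr.
For B, 52.7 / 0.183 = 287.98 years ≈ 288 growth lines.

288 growth lines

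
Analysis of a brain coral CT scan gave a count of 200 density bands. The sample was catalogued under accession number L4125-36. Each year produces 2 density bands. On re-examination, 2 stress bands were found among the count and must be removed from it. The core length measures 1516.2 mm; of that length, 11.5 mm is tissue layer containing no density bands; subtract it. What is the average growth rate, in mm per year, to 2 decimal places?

15.20 mm per year

True density band count = 200 − 2 = 198.
Dividing by 2 density bands per year: 198 / 2 = 99 years.
Removing the 11.5 mm offcut leaves 1516.2 − 11.5 = 1504.7 mm.
Mean rate = 1504.7 mm / 99 years ≈ 15.20 mm per year.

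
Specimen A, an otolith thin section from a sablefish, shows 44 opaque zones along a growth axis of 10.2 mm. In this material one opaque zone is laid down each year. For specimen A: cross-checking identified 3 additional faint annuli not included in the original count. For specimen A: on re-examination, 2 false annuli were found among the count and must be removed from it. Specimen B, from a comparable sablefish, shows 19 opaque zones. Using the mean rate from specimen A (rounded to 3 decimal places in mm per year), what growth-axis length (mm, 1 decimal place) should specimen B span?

4.3 mm

Specimen A: true opaque zone count = 44 − 2 + 3 = 45.
A: Extension rate ≈ 10.2 / 45 = 0.227 mm/yr.
B's length ≈ 0.227 × 19 = 4.3 mm.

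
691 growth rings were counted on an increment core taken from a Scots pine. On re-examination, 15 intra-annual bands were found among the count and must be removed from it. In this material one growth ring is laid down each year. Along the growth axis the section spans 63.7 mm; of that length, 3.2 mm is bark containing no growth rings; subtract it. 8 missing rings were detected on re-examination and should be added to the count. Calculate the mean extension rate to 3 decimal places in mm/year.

0.088 mm/year

Correcting the raw count gives 691 − 15 + 8 = 684 true growth rings.
The growth record spans 63.7 − 3.2 = 60.5 mm.
Mean rate = 60.5 mm / 684 years ≈ 0.088 mm/year.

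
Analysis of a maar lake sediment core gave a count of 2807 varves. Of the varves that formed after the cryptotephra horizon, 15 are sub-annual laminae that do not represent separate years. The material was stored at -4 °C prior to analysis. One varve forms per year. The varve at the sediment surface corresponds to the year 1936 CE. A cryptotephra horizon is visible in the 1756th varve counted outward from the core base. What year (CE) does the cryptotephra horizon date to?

900 CE

The cryptotephra horizon sits at varve 1756 from the core base, so 2807 − 1756 = 1051 varves formed after it.
Removing the 15 false varves leaves 1051 − 15 = 1036 true varves beyond the cryptotephra horizon.
1936 − 1036 = 900 CE.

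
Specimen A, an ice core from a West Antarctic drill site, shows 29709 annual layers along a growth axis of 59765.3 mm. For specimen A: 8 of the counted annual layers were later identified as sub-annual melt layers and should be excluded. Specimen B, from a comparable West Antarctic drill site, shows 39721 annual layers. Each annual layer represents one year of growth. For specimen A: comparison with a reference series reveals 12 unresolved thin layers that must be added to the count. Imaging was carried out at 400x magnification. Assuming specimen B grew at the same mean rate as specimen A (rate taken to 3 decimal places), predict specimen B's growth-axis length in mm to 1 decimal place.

79878.9 mm

Specimen A: true annual layer count = 29709 − 8 + 12 = 29713.
A: 59765.3 mm over 29713 years gives 59765.3 / 29713 ≈ 2.011 mm per year.
B's length ≈ 2.011 × 39721 = 79878.9 mm.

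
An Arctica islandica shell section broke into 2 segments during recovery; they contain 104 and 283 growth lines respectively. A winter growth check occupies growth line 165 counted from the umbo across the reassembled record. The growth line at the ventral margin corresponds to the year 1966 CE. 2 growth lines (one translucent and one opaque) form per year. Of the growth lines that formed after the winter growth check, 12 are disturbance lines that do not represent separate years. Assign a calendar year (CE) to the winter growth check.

1861 CE

Total growth lines = 104 + 283 = 387.
The winter growth check sits at growth line 165 from the umbo, so 387 − 165 = 222 growth lines formed after it.
222 − 12 false = 210 true growth lines after the winter growth check.
210 growth lines at 2 per year is 210 / 2 = 105 years.
1966 − 105 = 1861 CE.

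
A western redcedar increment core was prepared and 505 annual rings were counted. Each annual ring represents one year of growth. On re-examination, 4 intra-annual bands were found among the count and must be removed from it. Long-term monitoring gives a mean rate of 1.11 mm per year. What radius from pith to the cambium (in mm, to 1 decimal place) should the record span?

True annual ring count = 505 − 4 = 501.
Predicted length = 1.11 mm/year × 501 years = 556.1 mm.

556.1 mm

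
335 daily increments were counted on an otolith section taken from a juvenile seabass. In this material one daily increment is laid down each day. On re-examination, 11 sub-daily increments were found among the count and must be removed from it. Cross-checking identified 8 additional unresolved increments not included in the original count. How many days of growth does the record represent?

Adjusted count: 335 − 11 + 8 = 332 daily increments.
One daily increment per day makes the duration 332 days.

332 days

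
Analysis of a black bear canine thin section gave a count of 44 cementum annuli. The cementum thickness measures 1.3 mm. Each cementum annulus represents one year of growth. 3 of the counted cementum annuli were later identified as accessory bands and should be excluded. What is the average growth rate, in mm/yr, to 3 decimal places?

0.032 mm/yr

After corrections the count is 44 − 3 = 41 cementum annuli.
1.3 mm over 41 years gives 1.3 / 41 ≈ 0.032 mm/yr.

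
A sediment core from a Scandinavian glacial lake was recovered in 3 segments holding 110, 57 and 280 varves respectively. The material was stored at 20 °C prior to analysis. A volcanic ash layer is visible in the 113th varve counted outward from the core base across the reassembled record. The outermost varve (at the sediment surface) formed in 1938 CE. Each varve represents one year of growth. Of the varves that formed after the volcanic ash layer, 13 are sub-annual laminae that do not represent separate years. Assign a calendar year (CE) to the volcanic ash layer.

Total varves = 110 + 57 + 280 = 447.
Between varve 113 and the sediment surface there are 447 − 113 = 334 varves.
Removing the 13 false varves leaves 334 − 13 = 321 true varves beyond the volcanic ash layer.
Counting back 321 years from 1938 CE places the volcanic ash layer in 1938 − 321 = 1617 CE.

1617 CE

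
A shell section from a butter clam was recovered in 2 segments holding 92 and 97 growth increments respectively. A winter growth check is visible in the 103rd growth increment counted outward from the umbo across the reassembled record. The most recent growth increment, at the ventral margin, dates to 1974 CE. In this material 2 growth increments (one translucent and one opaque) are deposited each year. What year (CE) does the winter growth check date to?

1931 CE

Total growth increments = 92 + 97 = 189.
The winter growth check sits at growth increment 103 from the umbo, so 189 − 103 = 86 growth increments formed after it.
Dividing by 2 growth increments per year: 86 / 2 = 43 years.
Counting back 43 years from 1974 CE places the winter growth check in 1974 − 43 = 1931 CE.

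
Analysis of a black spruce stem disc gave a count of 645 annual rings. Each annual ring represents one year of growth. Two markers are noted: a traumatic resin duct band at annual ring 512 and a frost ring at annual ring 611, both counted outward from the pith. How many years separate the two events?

The two markers are separated by 611 − 512 = 99 annual rings.
At one annual ring per year, 99 years elapsed between them.

99 years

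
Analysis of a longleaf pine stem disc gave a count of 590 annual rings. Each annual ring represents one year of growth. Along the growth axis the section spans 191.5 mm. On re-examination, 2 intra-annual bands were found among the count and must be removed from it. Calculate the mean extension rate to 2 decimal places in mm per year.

0.33 mm per year

Correcting the raw count gives 590 − 2 = 588 true annual rings.
191.5 mm over 588 years gives 191.5 / 588 ≈ 0.33 mm per year.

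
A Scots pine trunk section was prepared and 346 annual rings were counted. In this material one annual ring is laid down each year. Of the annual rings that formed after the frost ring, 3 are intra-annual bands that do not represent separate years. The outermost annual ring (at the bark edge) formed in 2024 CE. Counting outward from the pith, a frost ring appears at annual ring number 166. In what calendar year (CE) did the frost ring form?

1847 CE

346 − 166 = 180 annual rings lie beyond the frost ring toward the bark edge.
Removing the 3 false annual rings leaves 180 − 3 = 177 true annual rings beyond the frost ring.
The annual ring at the bark edge is 2024 CE, so the frost ring dates to 2024 − 177 = 1847 CE.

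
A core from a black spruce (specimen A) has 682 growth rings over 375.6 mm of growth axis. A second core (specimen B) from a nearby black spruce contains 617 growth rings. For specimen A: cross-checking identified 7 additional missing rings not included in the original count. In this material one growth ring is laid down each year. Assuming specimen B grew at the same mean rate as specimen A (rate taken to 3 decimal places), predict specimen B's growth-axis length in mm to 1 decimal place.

336.3 mm

Specimen A: adjusted count: 682 + 7 = 689 growth rings.
A: Mean rate = 375.6 mm / 689 years ≈ 0.545 mm per year.
Length of B = 0.545 × 617 = 336.3 mm.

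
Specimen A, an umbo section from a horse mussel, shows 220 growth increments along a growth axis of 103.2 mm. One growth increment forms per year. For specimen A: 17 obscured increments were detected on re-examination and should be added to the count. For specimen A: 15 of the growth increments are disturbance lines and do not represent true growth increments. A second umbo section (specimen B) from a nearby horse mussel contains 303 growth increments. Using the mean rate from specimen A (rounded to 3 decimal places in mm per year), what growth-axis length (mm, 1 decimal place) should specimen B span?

Specimen A: correcting the raw count gives 220 − 15 + 17 = 222 true growth increments.
A: 103.2 mm over 222 years gives 103.2 / 222 ≈ 0.465 mm/yr.
Length of B = 0.465 × 303 = 140.9 mm.

140.9 mm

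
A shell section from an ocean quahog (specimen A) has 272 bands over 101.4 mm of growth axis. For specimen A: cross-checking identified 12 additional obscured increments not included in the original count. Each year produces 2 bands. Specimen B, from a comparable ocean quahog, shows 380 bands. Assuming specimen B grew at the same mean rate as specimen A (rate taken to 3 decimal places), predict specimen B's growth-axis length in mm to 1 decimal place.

Specimen A: correcting the raw count gives 272 + 12 = 284 true bands.
Specimen A: with 2 bands per year, 284 / 2 = 142 years.
A: Extension rate ≈ 101.4 / 142 = 0.714 mm/year.
Specimen B: with 2 bands per year, 380 / 2 = 190 years. Length of B = 0.714 × 190 = 135.7 mm.

135.7 mm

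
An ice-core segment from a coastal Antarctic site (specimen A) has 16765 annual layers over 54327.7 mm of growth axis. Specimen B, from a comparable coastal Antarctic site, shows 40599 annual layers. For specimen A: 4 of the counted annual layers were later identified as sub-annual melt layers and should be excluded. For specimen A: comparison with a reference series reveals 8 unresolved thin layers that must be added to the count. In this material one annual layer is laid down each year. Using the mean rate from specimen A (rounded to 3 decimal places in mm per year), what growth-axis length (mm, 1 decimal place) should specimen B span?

Specimen A: true annual layer count = 16765 − 4 + 8 = 16769.
A: Mean rate = 54327.7 mm / 16769 years ≈ 3.240 mm per year.
B's length ≈ 3.240 × 40599 = 131540.8 mm.

131540.8 mm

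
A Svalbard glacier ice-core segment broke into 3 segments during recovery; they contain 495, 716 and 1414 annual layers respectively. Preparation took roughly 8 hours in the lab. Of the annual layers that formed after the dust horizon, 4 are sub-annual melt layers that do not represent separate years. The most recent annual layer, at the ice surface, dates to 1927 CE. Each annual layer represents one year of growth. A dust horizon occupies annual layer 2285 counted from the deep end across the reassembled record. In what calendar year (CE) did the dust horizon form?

1591 CE

Total annual layers = 495 + 716 + 1414 = 2625.
The dust horizon sits at annual layer 2285 from the deep end, so 2625 − 2285 = 340 annual layers formed after it.
Removing the 4 false annual layers leaves 340 − 4 = 336 true annual layers beyond the dust horizon.
Counting back 336 years from 1927 CE places the dust horizon in 1927 − 336 = 1591 CE.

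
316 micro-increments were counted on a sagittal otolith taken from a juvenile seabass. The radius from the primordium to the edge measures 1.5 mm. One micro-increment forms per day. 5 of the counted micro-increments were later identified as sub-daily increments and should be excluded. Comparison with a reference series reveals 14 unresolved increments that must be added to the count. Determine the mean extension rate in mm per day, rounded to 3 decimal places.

0.005 mm per day

True micro-increment count = 316 − 5 + 14 = 325.
1.5 mm over 325 days gives 1.5 / 325 ≈ 0.005 mm per day.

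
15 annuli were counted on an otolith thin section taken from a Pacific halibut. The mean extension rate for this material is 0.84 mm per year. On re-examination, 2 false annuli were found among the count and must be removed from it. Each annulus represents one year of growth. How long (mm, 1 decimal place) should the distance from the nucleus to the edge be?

Correcting the raw count gives 15 − 2 = 13 true annuli.
Length ≈ 0.84 × 13 = 10.9 mm.

10.9 mm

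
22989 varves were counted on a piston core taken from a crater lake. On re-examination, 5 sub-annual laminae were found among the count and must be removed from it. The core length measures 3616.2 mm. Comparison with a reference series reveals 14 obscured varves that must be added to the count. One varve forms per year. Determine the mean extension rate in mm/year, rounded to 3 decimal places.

True varve count = 22989 − 5 + 14 = 22998.
Mean rate = 3616.2 mm / 22998 years ≈ 0.157 mm/year.

0.157 mm/year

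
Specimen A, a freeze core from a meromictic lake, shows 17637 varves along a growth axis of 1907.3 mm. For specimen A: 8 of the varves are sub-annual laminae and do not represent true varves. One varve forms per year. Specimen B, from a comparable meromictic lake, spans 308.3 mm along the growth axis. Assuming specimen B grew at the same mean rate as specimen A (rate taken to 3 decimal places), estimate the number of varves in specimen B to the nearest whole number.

2855 varves

Specimen A: true varve count = 17637 − 8 = 17629.
A: Mean rate = 1907.3 mm / 17629 years ≈ 0.108 mm/yr.
B spans 308.3 / 0.108 = 2854.63 years ≈ 2855 varves.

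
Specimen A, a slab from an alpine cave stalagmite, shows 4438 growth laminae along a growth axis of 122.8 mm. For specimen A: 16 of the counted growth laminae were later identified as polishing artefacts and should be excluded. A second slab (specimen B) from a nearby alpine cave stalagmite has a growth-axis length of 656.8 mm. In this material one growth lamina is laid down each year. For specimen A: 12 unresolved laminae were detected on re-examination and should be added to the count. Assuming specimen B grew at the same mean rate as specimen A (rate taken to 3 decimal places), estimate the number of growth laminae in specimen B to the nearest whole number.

Specimen A: adjusted count: 4438 − 16 + 12 = 4434 growth laminae.
A: 122.8 mm over 4434 years gives 122.8 / 4434 ≈ 0.028 mm per year.
B spans 656.8 / 0.028 = 23457.14 years ≈ 23457 growth laminae.

23457 growth laminae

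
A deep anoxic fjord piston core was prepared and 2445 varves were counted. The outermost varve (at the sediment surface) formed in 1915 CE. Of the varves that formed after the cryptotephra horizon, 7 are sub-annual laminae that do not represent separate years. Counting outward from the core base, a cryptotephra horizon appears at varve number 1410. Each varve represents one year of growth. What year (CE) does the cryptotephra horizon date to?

The cryptotephra horizon sits at varve 1410 from the core base, so 2445 − 1410 = 1035 varves formed after it.
1035 − 7 false = 1028 true varves after the cryptotephra horizon.
1915 − 1028 = 887 CE.

887 CE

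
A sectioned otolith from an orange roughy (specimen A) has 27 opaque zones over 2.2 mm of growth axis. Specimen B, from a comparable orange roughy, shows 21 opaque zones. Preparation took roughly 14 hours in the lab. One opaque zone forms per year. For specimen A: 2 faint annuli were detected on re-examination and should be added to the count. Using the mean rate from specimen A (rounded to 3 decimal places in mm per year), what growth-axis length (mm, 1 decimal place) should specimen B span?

1.6 mm

Specimen A: true opaque zone count = 27 + 2 = 29.
A: Mean rate = 2.2 mm / 29 years ≈ 0.076 mm/yr.
Length of B = 0.076 × 21 = 1.6 mm.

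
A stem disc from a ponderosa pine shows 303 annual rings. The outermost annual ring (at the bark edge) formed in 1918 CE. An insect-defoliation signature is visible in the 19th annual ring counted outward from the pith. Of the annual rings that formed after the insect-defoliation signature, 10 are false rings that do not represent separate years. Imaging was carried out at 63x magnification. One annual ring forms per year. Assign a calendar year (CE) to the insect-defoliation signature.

303 − 19 = 284 annual rings lie beyond the insect-defoliation signature toward the bark edge.
Removing the 10 false annual rings leaves 284 − 10 = 274 true annual rings beyond the insect-defoliation signature.
Counting back 274 years from 1918 CE places the insect-defoliation signature in 1918 − 274 = 1644 CE.

1644 CE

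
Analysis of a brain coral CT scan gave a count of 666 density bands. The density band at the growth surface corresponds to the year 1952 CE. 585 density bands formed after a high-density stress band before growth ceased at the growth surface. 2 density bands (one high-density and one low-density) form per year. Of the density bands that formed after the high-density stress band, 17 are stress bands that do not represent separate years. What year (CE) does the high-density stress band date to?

There are 585 density bands younger than the high-density stress band.
585 − 17 false = 568 true density bands after the high-density stress band.
With 2 density bands per year, 568 / 2 = 284 years.
Counting back 284 years from 1952 CE places the high-density stress band in 1952 − 284 = 1668 CE.

1668 CE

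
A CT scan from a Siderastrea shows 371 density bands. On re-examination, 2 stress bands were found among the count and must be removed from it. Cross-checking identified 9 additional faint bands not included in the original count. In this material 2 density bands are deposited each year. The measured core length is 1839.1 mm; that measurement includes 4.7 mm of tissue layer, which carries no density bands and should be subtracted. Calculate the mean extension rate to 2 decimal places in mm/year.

Correcting the raw count gives 371 − 2 + 9 = 378 true density bands.
With 2 density bands per year, 378 / 2 = 189 years.
The growth record spans 1839.1 − 4.7 = 1834.4 mm.
Mean rate = 1834.4 mm / 189 years ≈ 9.71 mm/year.

9.71 mm/year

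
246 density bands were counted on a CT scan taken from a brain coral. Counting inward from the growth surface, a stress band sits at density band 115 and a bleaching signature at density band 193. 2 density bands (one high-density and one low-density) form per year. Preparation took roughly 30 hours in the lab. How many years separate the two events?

193 − 115 = 78 density bands lie between the two events.
With 2 density bands per year, 78 / 2 = 39 years.

39 yr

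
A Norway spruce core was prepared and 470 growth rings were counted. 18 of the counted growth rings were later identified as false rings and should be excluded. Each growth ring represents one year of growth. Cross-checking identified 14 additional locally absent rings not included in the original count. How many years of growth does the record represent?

Adjusted count: 470 − 18 + 14 = 466 growth rings.
One growth ring per year makes the duration 466 years.

466 yr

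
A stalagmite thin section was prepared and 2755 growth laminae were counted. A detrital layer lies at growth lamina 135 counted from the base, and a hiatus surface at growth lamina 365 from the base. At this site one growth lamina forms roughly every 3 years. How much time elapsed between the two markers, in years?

690 years

Separation: 365 − 135 = 230 growth laminae.
Multiplying by 3 years per growth lamina: 230 × 3 = 690 years.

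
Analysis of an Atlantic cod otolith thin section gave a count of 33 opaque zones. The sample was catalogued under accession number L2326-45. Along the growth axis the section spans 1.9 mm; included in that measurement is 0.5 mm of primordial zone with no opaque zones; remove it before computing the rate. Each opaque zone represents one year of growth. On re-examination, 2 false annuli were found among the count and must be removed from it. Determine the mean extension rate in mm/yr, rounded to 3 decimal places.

After corrections the count is 33 − 2 = 31 opaque zones.
Net length = 1.9 − 0.5 = 1.4 mm.
1.4 mm over 31 years gives 1.4 / 31 ≈ 0.045 mm/yr.

0.045 mm/yr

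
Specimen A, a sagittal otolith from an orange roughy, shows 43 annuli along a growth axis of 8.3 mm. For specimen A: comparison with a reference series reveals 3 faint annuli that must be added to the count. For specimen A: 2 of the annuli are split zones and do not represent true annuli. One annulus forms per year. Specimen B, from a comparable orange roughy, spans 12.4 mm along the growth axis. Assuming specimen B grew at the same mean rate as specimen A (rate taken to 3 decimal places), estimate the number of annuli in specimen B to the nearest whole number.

Specimen A: correcting the raw count gives 43 − 2 + 3 = 44 true annuli.
A: 8.3 mm over 44 years gives 8.3 / 44 ≈ 0.189 mm/year.
For B, 12.4 / 0.189 = 65.61 years ≈ 66 annuli.

66 annuli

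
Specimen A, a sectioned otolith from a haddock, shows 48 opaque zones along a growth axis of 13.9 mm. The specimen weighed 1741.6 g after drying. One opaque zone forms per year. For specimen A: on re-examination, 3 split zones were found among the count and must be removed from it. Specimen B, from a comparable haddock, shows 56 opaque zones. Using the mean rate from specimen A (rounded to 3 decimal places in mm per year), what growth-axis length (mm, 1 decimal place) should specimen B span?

Specimen A: correcting the raw count gives 48 − 3 = 45 true opaque zones.
A: Extension rate ≈ 13.9 / 45 = 0.309 mm/year.
B's length ≈ 0.309 × 56 = 17.3 mm.

17.3 mm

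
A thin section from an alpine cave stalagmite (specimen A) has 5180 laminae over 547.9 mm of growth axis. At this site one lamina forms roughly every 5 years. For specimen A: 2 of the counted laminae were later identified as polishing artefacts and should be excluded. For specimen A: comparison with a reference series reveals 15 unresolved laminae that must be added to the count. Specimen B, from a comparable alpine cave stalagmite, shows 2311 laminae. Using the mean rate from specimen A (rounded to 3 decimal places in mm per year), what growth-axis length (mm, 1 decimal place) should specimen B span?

242.7 mm

Specimen A: true lamina count = 5180 − 2 + 15 = 5193.
Specimen A: multiplying by 5 years per lamina: 5193 × 5 = 25965 years.
A: 547.9 mm over 25965 years gives 547.9 / 25965 ≈ 0.021 mm per year.
Specimen B: multiplying by 5 years per lamina: 2311 × 5 = 11555 years. Length of B = 0.021 × 11555 = 242.7 mm.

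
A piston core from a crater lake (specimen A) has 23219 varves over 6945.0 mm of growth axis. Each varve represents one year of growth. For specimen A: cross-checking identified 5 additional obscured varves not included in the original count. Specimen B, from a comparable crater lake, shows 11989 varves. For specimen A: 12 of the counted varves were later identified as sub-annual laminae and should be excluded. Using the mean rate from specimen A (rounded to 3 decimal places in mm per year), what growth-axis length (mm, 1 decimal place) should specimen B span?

Specimen A: after corrections the count is 23219 − 12 + 5 = 23212 varves.
A: Mean rate = 6945.0 mm / 23212 years ≈ 0.299 mm/yr.
B's length ≈ 0.299 × 11989 = 3584.7 mm.

3584.7 mm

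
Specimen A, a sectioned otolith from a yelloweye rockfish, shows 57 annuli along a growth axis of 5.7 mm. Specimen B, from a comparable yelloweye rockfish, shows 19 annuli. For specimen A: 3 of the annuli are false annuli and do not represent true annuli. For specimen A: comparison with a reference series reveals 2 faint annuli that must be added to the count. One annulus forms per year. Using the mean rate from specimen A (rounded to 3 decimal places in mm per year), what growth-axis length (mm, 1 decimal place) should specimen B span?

Specimen A: after corrections the count is 57 − 3 + 2 = 56 annuli.
A: Extension rate ≈ 5.7 / 56 = 0.102 mm/year.
B's length ≈ 0.102 × 19 = 1.9 mm.

1.9 mm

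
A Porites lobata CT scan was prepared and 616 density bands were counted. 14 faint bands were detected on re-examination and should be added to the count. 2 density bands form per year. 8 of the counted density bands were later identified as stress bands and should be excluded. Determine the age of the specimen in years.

True density band count = 616 − 8 + 14 = 622.
With 2 density bands per year, 622 / 2 = 311 years.

311 years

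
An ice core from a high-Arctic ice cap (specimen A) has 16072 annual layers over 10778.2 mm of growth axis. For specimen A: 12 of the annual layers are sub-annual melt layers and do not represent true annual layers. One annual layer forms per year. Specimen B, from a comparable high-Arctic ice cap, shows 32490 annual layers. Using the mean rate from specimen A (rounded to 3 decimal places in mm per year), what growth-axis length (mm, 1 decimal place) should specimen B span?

Specimen A: correcting the raw count gives 16072 − 12 = 16060 true annual layers.
A: 10778.2 mm over 16060 years gives 10778.2 / 16060 ≈ 0.671 mm per year.
For B, 0.671 mm/year × 32490 years = 21800.8 mm.

21800.8 mm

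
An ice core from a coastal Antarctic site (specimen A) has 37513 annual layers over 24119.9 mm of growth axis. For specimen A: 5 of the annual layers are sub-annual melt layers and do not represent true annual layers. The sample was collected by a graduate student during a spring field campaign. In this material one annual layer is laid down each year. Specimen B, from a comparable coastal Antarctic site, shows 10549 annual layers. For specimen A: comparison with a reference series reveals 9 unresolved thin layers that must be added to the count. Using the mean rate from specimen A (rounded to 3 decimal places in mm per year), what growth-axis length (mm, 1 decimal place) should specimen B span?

Specimen A: correcting the raw count gives 37513 − 5 + 9 = 37517 true annual layers.
A: Mean rate = 24119.9 mm / 37517 years ≈ 0.643 mm/yr.
B's length ≈ 0.643 × 10549 = 6783.0 mm.

6783.0 mm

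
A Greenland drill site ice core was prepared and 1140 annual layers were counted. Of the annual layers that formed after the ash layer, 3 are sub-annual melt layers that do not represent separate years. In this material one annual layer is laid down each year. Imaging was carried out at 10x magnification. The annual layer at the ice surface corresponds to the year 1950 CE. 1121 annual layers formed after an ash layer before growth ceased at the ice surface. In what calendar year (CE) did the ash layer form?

832 CE

There are 1121 annual layers younger than the ash layer.
1121 − 3 false = 1118 true annual layers after the ash layer.
The annual layer at the ice surface is 1950 CE, so the ash layer dates to 1950 − 1118 = 832 CE.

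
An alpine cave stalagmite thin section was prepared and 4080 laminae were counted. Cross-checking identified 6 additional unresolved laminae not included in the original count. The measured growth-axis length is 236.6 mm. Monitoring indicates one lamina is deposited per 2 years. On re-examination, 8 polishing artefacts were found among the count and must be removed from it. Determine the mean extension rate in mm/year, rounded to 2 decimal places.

Adjusted count: 4080 − 8 + 6 = 4078 laminae.
4078 laminae at 2 years each span 4078 × 2 = 8156 years.
Extension rate ≈ 236.6 / 8156 = 0.03 mm/year.

0.03 mm/year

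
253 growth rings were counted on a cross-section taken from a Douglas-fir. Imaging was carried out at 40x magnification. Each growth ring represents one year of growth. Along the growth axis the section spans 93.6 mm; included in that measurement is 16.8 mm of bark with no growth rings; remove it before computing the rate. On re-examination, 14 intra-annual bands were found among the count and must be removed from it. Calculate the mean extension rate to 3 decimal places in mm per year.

0.321 mm per year

Correcting the raw count gives 253 − 14 = 239 true growth rings.
Net length = 93.6 − 16.8 = 76.8 mm.
Mean rate = 76.8 mm / 239 years ≈ 0.321 mm per year.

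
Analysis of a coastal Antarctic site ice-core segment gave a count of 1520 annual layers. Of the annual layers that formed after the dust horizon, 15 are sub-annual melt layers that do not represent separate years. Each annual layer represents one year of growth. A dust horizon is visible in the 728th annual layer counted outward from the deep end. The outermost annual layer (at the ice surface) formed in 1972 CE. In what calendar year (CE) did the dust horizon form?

The dust horizon sits at annual layer 728 from the deep end, so 1520 − 728 = 792 annual layers formed after it.
Removing the 15 false annual layers leaves 792 − 15 = 777 true annual layers beyond the dust horizon.
The annual layer at the ice surface is 1972 CE, so the dust horizon dates to 1972 − 777 = 1195 CE.

1195 CE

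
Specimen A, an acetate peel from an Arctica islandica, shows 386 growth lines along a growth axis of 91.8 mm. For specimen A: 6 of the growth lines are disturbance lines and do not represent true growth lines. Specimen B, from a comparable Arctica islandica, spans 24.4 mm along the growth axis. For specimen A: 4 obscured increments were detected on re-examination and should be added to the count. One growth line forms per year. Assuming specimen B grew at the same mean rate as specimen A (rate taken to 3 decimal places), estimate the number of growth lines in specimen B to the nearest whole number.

Specimen A: adjusted count: 386 − 6 + 4 = 384 growth lines.
A: Extension rate ≈ 91.8 / 384 = 0.239 mm per year.
Specimen B: 24.4 mm / 0.239 mm per year = 102.09 years ≈ 102 growth lines.

102 growth lines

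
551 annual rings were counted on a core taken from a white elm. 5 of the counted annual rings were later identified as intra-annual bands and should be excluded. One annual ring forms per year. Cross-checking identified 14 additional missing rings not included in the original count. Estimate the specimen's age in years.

True annual ring count = 551 − 5 + 14 = 560.
With a one-to-one annual ring periodicity this is 560 years.

560 years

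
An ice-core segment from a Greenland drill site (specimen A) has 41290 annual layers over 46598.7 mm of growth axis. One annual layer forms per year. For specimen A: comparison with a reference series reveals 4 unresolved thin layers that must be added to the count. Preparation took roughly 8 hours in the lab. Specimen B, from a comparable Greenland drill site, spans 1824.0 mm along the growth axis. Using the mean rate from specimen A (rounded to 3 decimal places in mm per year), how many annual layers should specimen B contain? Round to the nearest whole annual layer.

Specimen A: adjusted count: 41290 + 4 = 41294 annual layers.
A: 46598.7 mm over 41294 years gives 46598.7 / 41294 ≈ 1.128 mm/yr.
B spans 1824.0 / 1.128 = 1617.02 years ≈ 1617 annual layers.

1617 annual layers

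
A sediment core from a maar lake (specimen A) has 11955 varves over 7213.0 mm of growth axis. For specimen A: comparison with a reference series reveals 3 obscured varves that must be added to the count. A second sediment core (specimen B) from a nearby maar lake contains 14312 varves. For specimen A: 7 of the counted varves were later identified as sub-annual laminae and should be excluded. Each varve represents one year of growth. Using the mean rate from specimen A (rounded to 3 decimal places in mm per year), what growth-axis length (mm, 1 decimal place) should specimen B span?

Specimen A: true varve count = 11955 − 7 + 3 = 11951.
A: Extension rate ≈ 7213.0 / 11951 = 0.604 mm per year.
B's length ≈ 0.604 × 14312 = 8644.4 mm.

8644.4 mm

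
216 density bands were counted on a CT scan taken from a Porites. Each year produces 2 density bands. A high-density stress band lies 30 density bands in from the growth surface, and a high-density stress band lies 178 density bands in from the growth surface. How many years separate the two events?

178 − 30 = 148 density bands lie between the two events.
148 density bands at 2 per year is 148 / 2 = 74 years.

74 years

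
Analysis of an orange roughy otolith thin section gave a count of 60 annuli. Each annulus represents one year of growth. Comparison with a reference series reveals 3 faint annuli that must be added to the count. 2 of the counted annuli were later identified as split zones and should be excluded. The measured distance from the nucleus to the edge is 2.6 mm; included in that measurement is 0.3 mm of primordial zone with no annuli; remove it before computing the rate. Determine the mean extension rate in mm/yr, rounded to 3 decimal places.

0.038 mm/yr

True annulus count = 60 − 2 + 3 = 61.
The growth record spans 2.6 − 0.3 = 2.3 mm.
2.3 mm over 61 years gives 2.3 / 61 ≈ 0.038 mm/yr.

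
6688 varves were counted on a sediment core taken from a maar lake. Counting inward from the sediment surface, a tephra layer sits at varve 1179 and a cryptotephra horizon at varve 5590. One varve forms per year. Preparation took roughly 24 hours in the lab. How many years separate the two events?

4411 years

Separation: 5590 − 1179 = 4411 varves.
That is 4411 years at one varve per year.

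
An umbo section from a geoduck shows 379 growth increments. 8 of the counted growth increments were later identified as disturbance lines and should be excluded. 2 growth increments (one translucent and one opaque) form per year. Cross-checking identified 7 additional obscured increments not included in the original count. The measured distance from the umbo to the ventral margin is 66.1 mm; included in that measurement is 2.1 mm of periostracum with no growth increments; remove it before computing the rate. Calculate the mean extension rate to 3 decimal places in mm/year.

Adjusted count: 379 − 8 + 7 = 378 growth increments.
378 growth increments at 2 per year is 378 / 2 = 189 years.
Net length = 66.1 − 2.1 = 64.0 mm.
Mean rate = 64.0 mm / 189 years ≈ 0.339 mm/year.

0.339 mm/year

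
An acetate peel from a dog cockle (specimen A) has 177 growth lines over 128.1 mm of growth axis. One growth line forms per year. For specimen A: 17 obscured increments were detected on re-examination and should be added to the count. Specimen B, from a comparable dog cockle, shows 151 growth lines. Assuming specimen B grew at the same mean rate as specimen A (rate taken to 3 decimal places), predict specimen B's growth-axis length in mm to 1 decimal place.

Specimen A: after corrections the count is 177 + 17 = 194 growth lines.
A: Mean rate = 128.1 mm / 194 years ≈ 0.660 mm/year.
Length of B = 0.660 × 151 = 99.7 mm.

99.7 mm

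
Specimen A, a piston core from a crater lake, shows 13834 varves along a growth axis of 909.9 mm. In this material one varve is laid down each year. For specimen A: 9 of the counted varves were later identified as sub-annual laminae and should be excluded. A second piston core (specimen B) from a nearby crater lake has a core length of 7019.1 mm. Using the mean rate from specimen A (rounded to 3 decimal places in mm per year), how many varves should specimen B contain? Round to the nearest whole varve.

106350 varves

Specimen A: true varve count = 13834 − 9 = 13825.
A: Mean rate = 909.9 mm / 13825 years ≈ 0.066 mm/yr.
Specimen B: 7019.1 mm / 0.066 mm per year = 106350.00 years ≈ 106350 varves.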